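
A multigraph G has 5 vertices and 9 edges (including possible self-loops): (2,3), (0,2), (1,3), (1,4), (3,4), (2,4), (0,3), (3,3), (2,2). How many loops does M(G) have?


In a graphic matroid, a loop is a self-loop edge (u,u) with rank 0.
Examining all 9 edges for self-loops...
Self-loops found: (3,3), (2,2)
Number of loops = 2.

2


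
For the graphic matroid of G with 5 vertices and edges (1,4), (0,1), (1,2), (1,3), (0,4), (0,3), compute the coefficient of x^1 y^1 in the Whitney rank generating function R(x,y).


R(x,y) = sum over A in 2^E of x^(r(E)-r(A)) * y^(|A|-r(A)).
G has 5 vertices, 6 edges. r(E) = 4.
Enumerate all 2^6 = 64 subsets.
Count subsets with r(E)-r(A)=1 and |A|-r(A)=1: 7.

7


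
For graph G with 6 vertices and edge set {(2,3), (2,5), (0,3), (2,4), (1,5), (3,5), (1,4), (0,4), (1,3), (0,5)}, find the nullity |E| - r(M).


Cycle rank (nullity) = |E| - r(M) = |E| - (|V| - c).
|E| = 10, |V| = 6, c = 1.
Nullity = 10 - (6 - 1) = 10 - 5 = 5.

5


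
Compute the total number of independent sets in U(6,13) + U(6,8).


For a direct sum, |I(M1+M2)| = |I(M1)| * |I(M2)|.
|I(U(6,13))| = sum C(13,k) for k=0..6 = 4096.
|I(U(6,8))| = sum C(8,k) for k=0..6 = 247.
Total = 4096 * 247 = 1011712.

1011712


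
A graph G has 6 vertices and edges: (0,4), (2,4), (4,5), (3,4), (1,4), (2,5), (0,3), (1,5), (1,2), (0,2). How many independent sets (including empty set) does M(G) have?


An independent set in a graphic matroid is an acyclic edge subset.
G has 6 vertices and 10 edges.
Enumerate all 2^10 = 1024 subsets, checking for acyclicity.
Total independent sets = 436.

436


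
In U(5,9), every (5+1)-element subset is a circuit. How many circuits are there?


In U(5,9), circuits are the (6)-element subsets.
Any set of 6 elements is dependent, and removing any one element gives
an independent set of size 5, so it is a minimal dependent set.
Number of circuits = (9 choose 6) = 84.

84


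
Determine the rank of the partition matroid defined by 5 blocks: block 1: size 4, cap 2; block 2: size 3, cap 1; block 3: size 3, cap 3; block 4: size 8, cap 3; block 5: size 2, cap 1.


Rank of a partition matroid = sum of min(|Si|, ci) for each block.
= min(4,2) + min(3,1) + min(3,3) + min(8,3) + min(2,1)
= 2 + 1 + 3 + 3 + 1
= 10.

10


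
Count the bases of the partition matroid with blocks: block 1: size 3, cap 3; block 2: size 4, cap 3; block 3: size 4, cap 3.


A basis picks exactly ci elements from block i.
Number of bases = product of C(|Si|, ci).
= C(3,3) * C(4,3) * C(4,3)
= 1 * 4 * 4
= 16.

16


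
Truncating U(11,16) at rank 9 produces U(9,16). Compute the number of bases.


Truncating U(11,16) to rank 9 gives U(9,16).
Bases of U(9,16) are all 9-element subsets of 16 elements.
Number of bases = C(16,9) = 11440.

11440


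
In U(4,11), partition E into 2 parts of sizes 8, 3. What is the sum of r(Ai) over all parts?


r(Ai) = min(|Ai|, 4) for each part.
Sum = min(8,4) + min(3,4)
    = 4 + 3
    = 7.

7


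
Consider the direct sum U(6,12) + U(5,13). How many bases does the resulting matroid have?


Bases of a direct sum M1 + M2: |B| = |B(M1)| * |B(M2)|.
|B(U(6,12))| = C(12,6) = 924.
|B(U(5,13))| = C(13,5) = 1287.
Total bases = 924 * 1287 = 1189188.

1189188


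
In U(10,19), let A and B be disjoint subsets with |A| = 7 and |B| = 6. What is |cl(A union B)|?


|A union B| = 7 + 6 = 13 (disjoint).
In U(10,19), cl(S) = S if |S| < 10, else cl(S) = E.
Since 13 >= 10, cl(A union B) = E.
|cl(A union B)| = 19.

19


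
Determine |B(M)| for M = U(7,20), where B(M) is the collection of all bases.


Bases of U(7,20) are all 7-element subsets of the 20-element ground set.
Number of bases = C(20,7).
(20 choose 7) = 77520.

77520


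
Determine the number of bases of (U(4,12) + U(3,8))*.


(M1+M2)* = M1* + M2*.
M1* = U(8,12), bases: C(12,8) = 495.
M2* = U(5,8), bases: C(8,5) = 56.
|B(M*)| = 495 * 56 = 27720.

27720


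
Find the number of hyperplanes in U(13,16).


Hyperplanes of U(13,16) are flats of rank 12.
In a uniform matroid, these are exactly the (12)-element subsets.
Count = C(16,12) = 1820.

1820


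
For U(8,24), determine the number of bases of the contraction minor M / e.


Contracting e from U(8,24) gives U(7,23).
Bases of U(7,23) = (23 choose 7) = 245157.

245157


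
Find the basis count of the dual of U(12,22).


The dual of U(r,n) is U(n-r, n) = U(10,22).
Bases of U(10,22) are all (10)-element subsets.
|B(M*)| = (22 choose 10) = 646646.

646646


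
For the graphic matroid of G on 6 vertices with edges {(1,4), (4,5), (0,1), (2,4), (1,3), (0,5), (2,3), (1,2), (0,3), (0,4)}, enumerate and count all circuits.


A circuit in a graphic matroid = edge set of a simple cycle.
G has 6 vertices and 10 edges.
Enumerating all minimal edge subsets forming cycles...
Total circuits found: 21.

21


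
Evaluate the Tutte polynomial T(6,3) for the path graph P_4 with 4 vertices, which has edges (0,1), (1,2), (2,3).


A path on 4 vertices is a tree with 3 edges.
T(x,y) = x^(3) for any tree.
T(6,3) = 6^3 = 216.

216


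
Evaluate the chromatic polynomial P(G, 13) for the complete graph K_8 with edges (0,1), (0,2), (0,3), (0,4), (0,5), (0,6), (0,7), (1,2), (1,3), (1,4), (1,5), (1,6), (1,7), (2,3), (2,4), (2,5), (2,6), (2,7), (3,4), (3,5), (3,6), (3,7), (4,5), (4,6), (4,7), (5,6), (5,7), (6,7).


P(K_8, k) = k(k-1)(k-2)...(k-7).
P(13) = (13) * (12) * (11) * (10) * (9) * (8) * (7) * (6) = 51891840.

51891840


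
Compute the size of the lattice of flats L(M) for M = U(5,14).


Flats of U(5,14): every subset of size < 5 is a flat, plus E itself.
Count = C(14,0) + C(14,1) + C(14,2) + C(14,3) + C(14,4) + 1
     = 1 + 14 + 91 + 364 + 1001 + 1
     = 1472.

1472


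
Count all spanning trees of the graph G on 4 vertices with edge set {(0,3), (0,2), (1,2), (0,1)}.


By Kirchhoff's matrix tree theorem, the number of spanning trees equals
the determinant of any cofactor of the Laplacian matrix L.
G has 4 vertices and 4 edges.
Computing the (3 x 3) cofactor determinant gives 3.

3


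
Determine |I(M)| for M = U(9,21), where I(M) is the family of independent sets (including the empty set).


Independent sets of U(9,21) are all subsets of size <= 9.
Count = (21 choose 0) + (21 choose 1) + (21 choose 2) + (21 choose 3) + (21 choose 4) + (21 choose 5) + (21 choose 6) + (21 choose 7) + (21 choose 8) + (21 choose 9)
     = 1 + 21 + 210 + 1330 + 5985 + 20349 + 54264 + 116280 + 203490 + 293930
     = 695860.

695860


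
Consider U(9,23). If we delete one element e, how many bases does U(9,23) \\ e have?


Deleting e from U(9,23) gives U(9,22) since n > r.
Bases of U(9,22) = (22 choose 9) = 497420.

497420


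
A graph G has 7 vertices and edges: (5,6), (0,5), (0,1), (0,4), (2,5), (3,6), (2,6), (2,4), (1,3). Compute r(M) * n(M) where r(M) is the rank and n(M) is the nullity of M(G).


r(M) = |V| - c = 7 - 1 = 6.
nullity = |E| - r(M) = 9 - 6 = 3.
Product = 6 * 3 = 18.

18


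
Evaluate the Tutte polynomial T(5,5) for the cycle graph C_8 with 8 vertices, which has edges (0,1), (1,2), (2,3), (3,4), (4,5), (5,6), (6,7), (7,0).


T(C_8; x,y) = x + x^2 + ... + x^(7) + y.
T(5,5) = 5^1 + 5^2 + 5^3 + 5^4 + 5^5 + 5^6 + 5^7 + 5
= 5 + 25 + 125 + 625 + 3125 + 15625 + 78125 + 5
= 97660.

97660


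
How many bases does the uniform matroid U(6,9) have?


Bases of U(6,9) are all 6-element subsets of the 9-element ground set.
Number of bases = C(9,6).
C(9,6) = 9! / (6! * 3!) = 84.

84


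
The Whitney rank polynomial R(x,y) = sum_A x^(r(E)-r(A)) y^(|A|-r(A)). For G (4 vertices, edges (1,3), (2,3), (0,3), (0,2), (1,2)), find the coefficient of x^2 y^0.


R(x,y) = sum over A in 2^E of x^(r(E)-r(A)) * y^(|A|-r(A)).
G has 4 vertices, 5 edges. r(E) = 3.
Enumerate all 2^5 = 32 subsets.
Count subsets with r(E)-r(A)=2 and |A|-r(A)=0: 5.

5


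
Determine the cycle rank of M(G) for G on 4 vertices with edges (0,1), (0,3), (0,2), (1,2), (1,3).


Cycle rank (nullity) = |E| - r(M) = |E| - (|V| - c).
|E| = 5, |V| = 4, c = 1.
Nullity = 5 - (4 - 1) = 5 - 3 = 2.

2


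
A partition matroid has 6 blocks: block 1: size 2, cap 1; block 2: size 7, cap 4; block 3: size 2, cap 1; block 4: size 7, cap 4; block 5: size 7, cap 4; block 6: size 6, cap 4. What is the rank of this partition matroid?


Rank of a partition matroid = sum of min(|Si|, ci) for each block.
= min(2,1) + min(7,4) + min(2,1) + min(7,4) + min(7,4) + min(6,4)
= 1 + 4 + 1 + 4 + 4 + 4
= 18.

18


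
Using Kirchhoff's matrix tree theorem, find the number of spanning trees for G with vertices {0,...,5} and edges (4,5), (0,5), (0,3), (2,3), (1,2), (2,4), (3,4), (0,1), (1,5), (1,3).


By Kirchhoff's matrix tree theorem, the number of spanning trees equals
the determinant of any cofactor of the Laplacian matrix L.
G has 6 vertices and 10 edges.
Computing the (5 x 5) cofactor determinant gives 130.

130


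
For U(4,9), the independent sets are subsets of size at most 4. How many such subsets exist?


Independent sets of U(4,9) are all subsets of size <= 4.
Count = (9 choose 0) + (9 choose 1) + (9 choose 2) + (9 choose 3) + (9 choose 4)
     = 1 + 9 + 36 + 84 + 126
     = 256.

256


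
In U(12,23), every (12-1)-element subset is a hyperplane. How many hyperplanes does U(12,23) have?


Hyperplanes of U(12,23) are flats of rank 11.
In a uniform matroid, these are exactly the (11)-element subsets.
Count = C(23,11) = 1352078.

1352078


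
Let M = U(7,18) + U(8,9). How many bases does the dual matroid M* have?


(M1+M2)* = M1* + M2*.
M1* = U(11,18), bases: C(18,11) = 31824.
M2* = U(1,9), bases: C(9,1) = 9.
|B(M*)| = 31824 * 9 = 286416.

286416


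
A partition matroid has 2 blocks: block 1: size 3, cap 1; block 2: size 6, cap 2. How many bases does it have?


A basis picks exactly ci elements from block i.
Number of bases = product of C(|Si|, ci).
= C(3,1) * C(6,2)
= 3 * 15
= 45.

45


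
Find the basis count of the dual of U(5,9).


The dual of U(r,n) is U(n-r, n) = U(4,9).
Bases of U(4,9) are all (4)-element subsets.
|B(M*)| = (9 choose 4) = 126.

126


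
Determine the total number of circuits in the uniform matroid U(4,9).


In U(4,9), circuits are the (5)-element subsets.
Any set of 5 elements is dependent, and removing any one element gives
an independent set of size 4, so it is a minimal dependent set.
Number of circuits = C(9,5) = 9! / (5! * 4!) = 126.

126


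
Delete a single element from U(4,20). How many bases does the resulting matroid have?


Deleting e from U(4,20) gives U(4,19) since n > r.
Bases of U(4,19) = C(19,4) = (19 * 18 * 17 * 16) / (1 * 2 * 3 * 4) = 3876.

3876


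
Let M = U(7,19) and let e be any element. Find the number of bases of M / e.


Contracting e from U(7,19) gives U(6,18).
Bases of U(6,18) = C(18,6) = 18564.

18564


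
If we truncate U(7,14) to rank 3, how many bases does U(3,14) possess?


Truncating U(7,14) to rank 3 gives U(3,14).
Bases of U(3,14) are all 3-element subsets of 14 elements.
Number of bases = (14 choose 3) = 364.

364


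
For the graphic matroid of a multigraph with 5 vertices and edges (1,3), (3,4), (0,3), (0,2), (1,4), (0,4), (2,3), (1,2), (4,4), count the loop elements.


In a graphic matroid, a loop is a self-loop edge (u,u) with rank 0.
Examining all 9 edges for self-loops...
Self-loops found: (4,4)
Number of loops = 1.

1


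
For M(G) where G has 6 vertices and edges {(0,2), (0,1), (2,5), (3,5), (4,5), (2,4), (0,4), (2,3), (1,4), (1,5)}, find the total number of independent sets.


An independent set in a graphic matroid is an acyclic edge subset.
G has 6 vertices and 10 edges.
Enumerate all 2^10 = 1024 subsets, checking for acyclicity.
Total independent sets = 454.

454


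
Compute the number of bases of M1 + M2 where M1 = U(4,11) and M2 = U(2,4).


Bases of a direct sum M1 + M2: |B| = |B(M1)| * |B(M2)|.
|B(U(4,11))| = C(11,4) = 330.
|B(U(2,4))| = C(4,2) = 6.
Total bases = 330 * 6 = 1980.

1980


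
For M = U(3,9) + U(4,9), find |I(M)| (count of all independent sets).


For a direct sum, |I(M1+M2)| = |I(M1)| * |I(M2)|.
|I(U(3,9))| = sum C(9,k) for k=0..3 = 130.
|I(U(4,9))| = sum C(9,k) for k=0..4 = 256.
Total = 130 * 256 = 33280.

33280


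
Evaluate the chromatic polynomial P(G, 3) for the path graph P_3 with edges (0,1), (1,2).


P(P_3, k) = k * (k-1)^(2).
P(3) = 3 * 2^2 = 3 * 4 = 12.

12


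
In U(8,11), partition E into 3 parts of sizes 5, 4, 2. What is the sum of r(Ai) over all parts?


r(Ai) = min(|Ai|, 8) for each part.
Sum = min(5,8) + min(4,8) + min(2,8)
    = 5 + 4 + 2
    = 11.

11


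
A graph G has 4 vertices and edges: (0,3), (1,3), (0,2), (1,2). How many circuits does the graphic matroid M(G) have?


A circuit in a graphic matroid = edge set of a simple cycle.
G has 4 vertices and 4 edges.
Enumerating all minimal edge subsets forming cycles...
Total circuits found: 1.

1


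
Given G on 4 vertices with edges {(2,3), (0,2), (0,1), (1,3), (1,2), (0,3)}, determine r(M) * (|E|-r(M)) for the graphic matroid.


r(M) = |V| - c = 4 - 1 = 3.
nullity = |E| - r(M) = 6 - 3 = 3.
Product = 3 * 3 = 9.

9


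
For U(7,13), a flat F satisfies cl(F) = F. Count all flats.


Flats of U(7,13): every subset of size < 7 is a flat, plus E itself.
Count = (13 choose 0) + (13 choose 1) + (13 choose 2) + (13 choose 3) + (13 choose 4) + (13 choose 5) + (13 choose 6) + 1
     = 1 + 13 + 78 + 286 + 715 + 1287 + 1716 + 1
     = 4097.

4097


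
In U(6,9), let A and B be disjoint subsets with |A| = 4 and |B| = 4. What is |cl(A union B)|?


|A union B| = 4 + 4 = 8 (disjoint).
In U(6,9), cl(S) = S if |S| < 6, else cl(S) = E.
Since 8 >= 6, cl(A union B) = E.
|cl(A union B)| = 9.

9


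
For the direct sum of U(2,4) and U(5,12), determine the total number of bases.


Bases of a direct sum M1 + M2: |B| = |B(M1)| * |B(M2)|.
|B(U(2,4))| = C(4,2) = 6.
|B(U(5,12))| = C(12,5) = 792.
Total bases = 6 * 792 = 4752.

4752


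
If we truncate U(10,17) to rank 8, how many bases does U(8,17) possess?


Truncating U(10,17) to rank 8 gives U(8,17).
Bases of U(8,17) are all 8-element subsets of 17 elements.
Number of bases = C(17,8) = 17! / (8! * 9!) = 24310.

24310


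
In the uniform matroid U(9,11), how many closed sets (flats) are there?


Flats of U(9,11): every subset of size < 9 is a flat, plus E itself.
Count = (11 choose 0) + (11 choose 1) + (11 choose 2) + (11 choose 3) + (11 choose 4) + (11 choose 5) + (11 choose 6) + (11 choose 7) + (11 choose 8) + 1
     = 1 + 11 + 55 + 165 + 330 + 462 + 462 + 330 + 165 + 1
     = 1982.

1982


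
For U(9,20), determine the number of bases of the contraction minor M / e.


Contracting e from U(9,20) gives U(8,19).
Bases of U(8,19) = (19 choose 8) = 75582.

75582


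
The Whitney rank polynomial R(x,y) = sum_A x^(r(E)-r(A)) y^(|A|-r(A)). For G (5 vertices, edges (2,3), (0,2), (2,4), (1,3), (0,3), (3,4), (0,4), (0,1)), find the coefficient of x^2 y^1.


R(x,y) = sum over A in 2^E of x^(r(E)-r(A)) * y^(|A|-r(A)).
G has 5 vertices, 8 edges. r(E) = 4.
Enumerate all 2^8 = 256 subsets.
Count subsets with r(E)-r(A)=2 and |A|-r(A)=1: 5.

5


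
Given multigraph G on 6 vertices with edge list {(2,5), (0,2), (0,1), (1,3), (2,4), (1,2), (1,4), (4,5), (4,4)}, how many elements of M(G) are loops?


In a graphic matroid, a loop is a self-loop edge (u,u) with rank 0.
Examining all 9 edges for self-loops...
Self-loops found: (4,4)
Number of loops = 1.

1


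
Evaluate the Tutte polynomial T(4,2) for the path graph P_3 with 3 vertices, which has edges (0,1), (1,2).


A path on 3 vertices is a tree with 2 edges.
T(x,y) = x^(2) for any tree.
T(4,2) = 4^2 = 16.

16


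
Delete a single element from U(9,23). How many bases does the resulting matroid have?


Deleting e from U(9,23) gives U(9,22) since n > r.
Bases of U(9,22) = C(22,9) = 497420.

497420


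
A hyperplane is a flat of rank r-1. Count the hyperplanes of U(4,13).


Hyperplanes of U(4,13) are flats of rank 3.
In a uniform matroid, these are exactly the (3)-element subsets.
Count = C(13,3) = (13 * 12 * 11) / (1 * 2 * 3) = 286.

286


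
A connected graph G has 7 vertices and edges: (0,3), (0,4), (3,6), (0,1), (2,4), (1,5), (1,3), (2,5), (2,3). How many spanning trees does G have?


By Kirchhoff's matrix tree theorem, the number of spanning trees equals
the determinant of any cofactor of the Laplacian matrix L.
G has 7 vertices and 9 edges.
Computing the (6 x 6) cofactor determinant gives 35.

35


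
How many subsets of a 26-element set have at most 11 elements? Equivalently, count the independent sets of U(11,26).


Independent sets of U(11,26) are all subsets of size <= 11.
Count = (26 choose 0) + (26 choose 1) + (26 choose 2) + (26 choose 3) + (26 choose 4) + (26 choose 5) + (26 choose 6) + (26 choose 7) + (26 choose 8) + (26 choose 9) + (26 choose 10) + (26 choose 11)
     = 1 + 26 + 325 + 2600 + 14950 + 65780 + 230230 + 657800 + 1562275 + 3124550 + 5311735 + 7726160
     = 18696432.

18696432


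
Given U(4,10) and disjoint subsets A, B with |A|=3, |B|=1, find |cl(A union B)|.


|A union B| = 3 + 1 = 4 (disjoint).
In U(4,10), cl(S) = S if |S| < 4, else cl(S) = E.
Since 4 >= 4, cl(A union B) = E.
|cl(A union B)| = 10.

10


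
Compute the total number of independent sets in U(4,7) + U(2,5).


For a direct sum, |I(M1+M2)| = |I(M1)| * |I(M2)|.
|I(U(4,7))| = sum C(7,k) for k=0..4 = 99.
|I(U(2,5))| = sum C(5,k) for k=0..2 = 16.
Total = 99 * 16 = 1584.

1584


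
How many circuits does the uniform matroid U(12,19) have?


In U(12,19), circuits are the (13)-element subsets.
Any set of 13 elements is dependent, and removing any one element gives
an independent set of size 12, so it is a minimal dependent set.
Number of circuits = (19 choose 13) = 27132.

27132


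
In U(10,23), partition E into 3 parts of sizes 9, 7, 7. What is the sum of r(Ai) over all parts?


r(Ai) = min(|Ai|, 10) for each part.
Sum = min(9,10) + min(7,10) + min(7,10)
    = 9 + 7 + 7
    = 23.

23


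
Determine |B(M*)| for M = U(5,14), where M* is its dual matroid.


The dual of U(r,n) is U(n-r, n) = U(9,14).
Bases of U(9,14) are all (9)-element subsets.
|B(M*)| = C(14,9) = 14! / (9! * 5!) = 2002.

2002


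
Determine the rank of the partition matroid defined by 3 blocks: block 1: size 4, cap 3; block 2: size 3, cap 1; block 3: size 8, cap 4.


Rank of a partition matroid = sum of min(|Si|, ci) for each block.
= min(4,3) + min(3,1) + min(8,4)
= 3 + 1 + 4
= 8.

8


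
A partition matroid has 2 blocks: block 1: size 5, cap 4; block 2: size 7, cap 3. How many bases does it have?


A basis picks exactly ci elements from block i.
Number of bases = product of C(|Si|, ci).
= C(5,4) * C(7,3)
= 5 * 35
= 175.

175


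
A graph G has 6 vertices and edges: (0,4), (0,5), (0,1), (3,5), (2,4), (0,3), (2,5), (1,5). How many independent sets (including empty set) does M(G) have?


An independent set in a graphic matroid is an acyclic edge subset.
G has 6 vertices and 8 edges.
Enumerate all 2^8 = 256 subsets, checking for acyclicity.
Total independent sets = 177.

177


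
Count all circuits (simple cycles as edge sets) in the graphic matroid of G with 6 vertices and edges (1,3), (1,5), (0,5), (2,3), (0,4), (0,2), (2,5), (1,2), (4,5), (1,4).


A circuit in a graphic matroid = edge set of a simple cycle.
G has 6 vertices and 10 edges.
Enumerating all minimal edge subsets forming cycles...
Total circuits found: 21.

21


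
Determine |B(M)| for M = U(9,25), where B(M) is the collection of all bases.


Bases of U(9,25) are all 9-element subsets of the 25-element ground set.
Number of bases = C(25,9).
C(25,9) = 2042975.

2042975


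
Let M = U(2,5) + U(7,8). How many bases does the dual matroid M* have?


(M1+M2)* = M1* + M2*.
M1* = U(3,5), bases: C(5,3) = 10.
M2* = U(1,8), bases: C(8,1) = 8.
|B(M*)| = 10 * 8 = 80.

80


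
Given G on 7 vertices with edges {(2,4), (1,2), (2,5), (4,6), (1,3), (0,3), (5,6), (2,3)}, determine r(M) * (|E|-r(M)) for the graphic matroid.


r(M) = |V| - c = 7 - 1 = 6.
nullity = |E| - r(M) = 8 - 6 = 2.
Product = 6 * 2 = 12.

12


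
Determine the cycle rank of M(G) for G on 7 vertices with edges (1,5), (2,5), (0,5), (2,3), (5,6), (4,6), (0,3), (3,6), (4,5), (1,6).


Cycle rank (nullity) = |E| - r(M) = |E| - (|V| - c).
|E| = 10, |V| = 7, c = 1.
Nullity = 10 - (7 - 1) = 10 - 6 = 4.

4


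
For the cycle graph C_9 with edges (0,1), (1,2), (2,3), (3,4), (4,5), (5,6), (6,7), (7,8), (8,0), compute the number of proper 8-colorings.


P(C_9, k) = (k-1)^9 + (-1)^9*(k-1).
P(8) = (7)^9 - 7
= 40353607 - 7 = 40353600.

40353600


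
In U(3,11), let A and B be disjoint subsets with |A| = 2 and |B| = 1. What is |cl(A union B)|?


|A union B| = 2 + 1 = 3 (disjoint).
In U(3,11), cl(S) = S if |S| < 3, else cl(S) = E.
Since 3 >= 3, cl(A union B) = E.
|cl(A union B)| = 11.

11


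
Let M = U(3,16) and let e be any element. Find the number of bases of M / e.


Contracting e from U(3,16) gives U(2,15).
Bases of U(2,15) = (15 choose 2) = 105.

105


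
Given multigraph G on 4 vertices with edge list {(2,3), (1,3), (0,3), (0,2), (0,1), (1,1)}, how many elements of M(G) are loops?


In a graphic matroid, a loop is a self-loop edge (u,u) with rank 0.
Examining all 6 edges for self-loops...
Self-loops found: (1,1)
Number of loops = 1.

1


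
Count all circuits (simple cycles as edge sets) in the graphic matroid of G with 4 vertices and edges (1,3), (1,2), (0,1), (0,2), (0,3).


A circuit in a graphic matroid = edge set of a simple cycle.
G has 4 vertices and 5 edges.
Enumerating all minimal edge subsets forming cycles...
Total circuits found: 3.

3


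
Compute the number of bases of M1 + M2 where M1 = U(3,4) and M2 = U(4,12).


Bases of a direct sum M1 + M2: |B| = |B(M1)| * |B(M2)|.
|B(U(3,4))| = C(4,3) = 4.
|B(U(4,12))| = C(12,4) = 495.
Total bases = 4 * 495 = 1980.

1980


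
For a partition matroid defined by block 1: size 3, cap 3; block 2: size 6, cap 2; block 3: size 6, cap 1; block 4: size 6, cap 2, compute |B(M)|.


A basis picks exactly ci elements from block i.
Number of bases = product of C(|Si|, ci).
= C(3,3) * C(6,2) * C(6,1) * C(6,2)
= 1 * 15 * 6 * 15
= 1350.

1350


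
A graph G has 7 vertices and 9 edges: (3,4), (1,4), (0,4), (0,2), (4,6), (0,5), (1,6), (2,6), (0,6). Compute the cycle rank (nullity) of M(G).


Cycle rank (nullity) = |E| - r(M) = |E| - (|V| - c).
|E| = 9, |V| = 7, c = 1.
Nullity = 9 - (7 - 1) = 9 - 6 = 3.

3


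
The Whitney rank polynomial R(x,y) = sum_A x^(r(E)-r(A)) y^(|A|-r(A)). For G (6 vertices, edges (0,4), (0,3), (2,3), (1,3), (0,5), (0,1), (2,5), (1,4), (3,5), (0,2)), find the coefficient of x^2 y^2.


R(x,y) = sum over A in 2^E of x^(r(E)-r(A)) * y^(|A|-r(A)).
G has 6 vertices, 10 edges. r(E) = 5.
Enumerate all 2^10 = 1024 subsets.
Count subsets with r(E)-r(A)=2 and |A|-r(A)=2: 9.

9


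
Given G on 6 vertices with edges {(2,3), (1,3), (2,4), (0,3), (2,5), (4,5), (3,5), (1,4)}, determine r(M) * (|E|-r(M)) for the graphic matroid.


r(M) = |V| - c = 6 - 1 = 5.
nullity = |E| - r(M) = 8 - 5 = 3.
Product = 5 * 3 = 15.

15


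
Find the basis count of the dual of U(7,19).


The dual of U(r,n) is U(n-r, n) = U(12,19).
Bases of U(12,19) are all (12)-element subsets.
|B(M*)| = (19 choose 12) = 50388.

50388


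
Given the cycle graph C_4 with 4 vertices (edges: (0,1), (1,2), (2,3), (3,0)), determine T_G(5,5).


T(C_4; x,y) = x + x^2 + ... + x^(3) + y.
T(5,5) = 5^1 + 5^2 + 5^3 + 5
= 5 + 25 + 125 + 5
= 160.

160


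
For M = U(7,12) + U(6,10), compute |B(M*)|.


(M1+M2)* = M1* + M2*.
M1* = U(5,12), bases: C(12,5) = 792.
M2* = U(4,10), bases: C(10,4) = 210.
|B(M*)| = 792 * 210 = 166320.

166320


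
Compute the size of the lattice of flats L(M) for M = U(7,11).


Flats of U(7,11): every subset of size < 7 is a flat, plus E itself.
Count = (11 choose 0) + (11 choose 1) + (11 choose 2) + (11 choose 3) + (11 choose 4) + (11 choose 5) + (11 choose 6) + 1
     = 1 + 11 + 55 + 165 + 330 + 462 + 462 + 1
     = 1487.

1487


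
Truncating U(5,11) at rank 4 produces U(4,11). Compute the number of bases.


Truncating U(5,11) to rank 4 gives U(4,11).
Bases of U(4,11) are all 4-element subsets of 11 elements.
Number of bases = C(11,4) = 11! / (4! * 7!) = 330.

330


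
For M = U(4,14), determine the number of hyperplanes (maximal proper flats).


Hyperplanes of U(4,14) are flats of rank 3.
In a uniform matroid, these are exactly the (3)-element subsets.
Count = C(14,3) = 14! / (3! * 11!) = 364.

364


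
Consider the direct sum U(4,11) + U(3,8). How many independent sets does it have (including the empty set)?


For a direct sum, |I(M1+M2)| = |I(M1)| * |I(M2)|.
|I(U(4,11))| = sum C(11,k) for k=0..4 = 562.
|I(U(3,8))| = sum C(8,k) for k=0..3 = 93.
Total = 562 * 93 = 52266.

52266


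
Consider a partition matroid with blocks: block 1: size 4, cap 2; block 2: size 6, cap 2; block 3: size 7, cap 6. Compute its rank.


Rank of a partition matroid = sum of min(|Si|, ci) for each block.
= min(4,2) + min(6,2) + min(7,6)
= 2 + 2 + 6
= 10.

10


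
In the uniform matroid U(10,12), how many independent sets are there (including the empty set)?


Independent sets of U(10,12) are all subsets of size <= 10.
Count = C(12,0) + C(12,1) + C(12,2) + C(12,3) + C(12,4) + C(12,5) + C(12,6) + C(12,7) + C(12,8) + C(12,9) + C(12,10)
     = 1 + 12 + 66 + 220 + 495 + 792 + 924 + 792 + 495 + 220 + 66
     = 4083.

4083


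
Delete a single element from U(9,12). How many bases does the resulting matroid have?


Deleting e from U(9,12) gives U(9,11) since n > r.
Bases of U(9,11) = C(11,9) = 55.

55


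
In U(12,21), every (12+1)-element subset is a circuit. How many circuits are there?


In U(12,21), circuits are the (13)-element subsets.
Any set of 13 elements is dependent, and removing any one element gives
an independent set of size 12, so it is a minimal dependent set.
Number of circuits = C(21,13) = 203490.

203490


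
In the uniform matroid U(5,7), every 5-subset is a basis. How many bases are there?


Bases of U(5,7) are all 5-element subsets of the 7-element ground set.
Number of bases = C(7,5).
(7 choose 5) = 21.

21


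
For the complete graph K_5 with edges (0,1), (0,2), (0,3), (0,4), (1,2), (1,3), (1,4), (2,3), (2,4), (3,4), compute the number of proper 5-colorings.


P(K_5, k) = k(k-1)(k-2)...(k-4).
P(5) = (5) * (4) * (3) * (2) * (1) = 120.

120


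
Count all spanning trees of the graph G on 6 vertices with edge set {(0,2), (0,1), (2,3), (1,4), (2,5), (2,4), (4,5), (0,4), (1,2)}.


By Kirchhoff's matrix tree theorem, the number of spanning trees equals
the determinant of any cofactor of the Laplacian matrix L.
G has 6 vertices and 9 edges.
Computing the (5 x 5) cofactor determinant gives 40.

40


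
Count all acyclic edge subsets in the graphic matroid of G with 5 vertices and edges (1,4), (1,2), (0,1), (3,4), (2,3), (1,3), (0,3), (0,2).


An independent set in a graphic matroid is an acyclic edge subset.
G has 5 vertices and 8 edges.
Enumerate all 2^8 = 256 subsets, checking for acyclicity.
Total independent sets = 128.

128


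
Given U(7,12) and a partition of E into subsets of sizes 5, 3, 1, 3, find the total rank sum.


r(Ai) = min(|Ai|, 7) for each part.
Sum = min(5,7) + min(3,7) + min(1,7) + min(3,7)
    = 5 + 3 + 1 + 3
    = 12.

12


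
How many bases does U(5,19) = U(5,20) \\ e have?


Deleting e from U(5,20) gives U(5,19) since n > r.
Bases of U(5,19) = C(19,5) = 19! / (5! * 14!) = 11628.

11628


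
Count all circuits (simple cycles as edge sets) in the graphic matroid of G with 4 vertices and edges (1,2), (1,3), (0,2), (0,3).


A circuit in a graphic matroid = edge set of a simple cycle.
G has 4 vertices and 4 edges.
Enumerating all minimal edge subsets forming cycles...
Total circuits found: 1.

1


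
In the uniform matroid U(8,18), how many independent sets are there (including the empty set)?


Independent sets of U(8,18) are all subsets of size <= 8.
Count = C(18,0) + C(18,1) + C(18,2) + C(18,3) + C(18,4) + C(18,5) + C(18,6) + C(18,7) + C(18,8)
     = 1 + 18 + 153 + 816 + 3060 + 8568 + 18564 + 31824 + 43758
     = 106762.

106762


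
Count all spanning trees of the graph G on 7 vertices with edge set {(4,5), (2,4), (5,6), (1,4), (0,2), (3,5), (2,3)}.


By Kirchhoff's matrix tree theorem, the number of spanning trees equals
the determinant of any cofactor of the Laplacian matrix L.
G has 7 vertices and 7 edges.
Computing the (6 x 6) cofactor determinant gives 4.

4


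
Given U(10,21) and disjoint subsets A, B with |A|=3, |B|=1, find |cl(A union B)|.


|A union B| = 3 + 1 = 4 (disjoint).
In U(10,21), cl(S) = S if |S| < 10, else cl(S) = E.
Since 4 < 10, cl(A union B) = A union B.
|cl(A union B)| = 4.

4


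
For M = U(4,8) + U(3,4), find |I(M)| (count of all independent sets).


For a direct sum, |I(M1+M2)| = |I(M1)| * |I(M2)|.
|I(U(4,8))| = sum C(8,k) for k=0..4 = 163.
|I(U(3,4))| = sum C(4,k) for k=0..3 = 15.
Total = 163 * 15 = 2445.

2445


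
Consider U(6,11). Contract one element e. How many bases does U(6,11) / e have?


Contracting e from U(6,11) gives U(5,10).
Bases of U(5,10) = C(10,5) = 252.

252


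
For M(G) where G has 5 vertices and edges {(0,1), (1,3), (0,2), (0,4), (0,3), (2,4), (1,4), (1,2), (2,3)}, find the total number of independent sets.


An independent set in a graphic matroid is an acyclic edge subset.
G has 5 vertices and 9 edges.
Enumerate all 2^9 = 512 subsets, checking for acyclicity.
Total independent sets = 198.

198


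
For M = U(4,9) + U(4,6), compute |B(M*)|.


(M1+M2)* = M1* + M2*.
M1* = U(5,9), bases: C(9,5) = 126.
M2* = U(2,6), bases: C(6,2) = 15.
|B(M*)| = 126 * 15 = 1890.

1890


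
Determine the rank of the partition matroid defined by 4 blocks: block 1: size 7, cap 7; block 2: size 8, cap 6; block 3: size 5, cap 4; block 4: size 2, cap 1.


Rank of a partition matroid = sum of min(|Si|, ci) for each block.
= min(7,7) + min(8,6) + min(5,4) + min(2,1)
= 7 + 6 + 4 + 1
= 18.

18


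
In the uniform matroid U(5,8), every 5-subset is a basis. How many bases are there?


Bases of U(5,8) are all 5-element subsets of the 8-element ground set.
Number of bases = C(8,5).
C(8,5) = 56.

56


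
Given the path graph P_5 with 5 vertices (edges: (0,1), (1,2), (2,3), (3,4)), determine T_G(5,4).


A path on 5 vertices is a tree with 4 edges.
T(x,y) = x^(4) for any tree.
T(5,4) = 5^4 = 625.

625


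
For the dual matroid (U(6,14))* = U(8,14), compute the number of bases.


The dual of U(r,n) is U(n-r, n) = U(8,14).
Bases of U(8,14) are all (8)-element subsets.
|B(M*)| = C(14,8) = 14! / (8! * 6!) = 3003.

3003


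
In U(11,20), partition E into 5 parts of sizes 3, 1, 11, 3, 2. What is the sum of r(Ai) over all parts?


r(Ai) = min(|Ai|, 11) for each part.
Sum = min(3,11) + min(1,11) + min(11,11) + min(3,11) + min(2,11)
    = 3 + 1 + 11 + 3 + 2
    = 20.

20


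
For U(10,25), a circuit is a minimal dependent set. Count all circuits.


In U(10,25), circuits are the (11)-element subsets.
Any set of 11 elements is dependent, and removing any one element gives
an independent set of size 10, so it is a minimal dependent set.
Number of circuits = (25 choose 11) = 4457400.

4457400


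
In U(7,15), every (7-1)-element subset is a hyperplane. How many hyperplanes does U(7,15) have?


Hyperplanes of U(7,15) are flats of rank 6.
In a uniform matroid, these are exactly the (6)-element subsets.
Count = C(15,6) = 15! / (6! * 9!) = 5005.

5005


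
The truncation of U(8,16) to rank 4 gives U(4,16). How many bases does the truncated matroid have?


Truncating U(8,16) to rank 4 gives U(4,16).
Bases of U(4,16) are all 4-element subsets of 16 elements.
Number of bases = (16 choose 4) = 1820.

1820


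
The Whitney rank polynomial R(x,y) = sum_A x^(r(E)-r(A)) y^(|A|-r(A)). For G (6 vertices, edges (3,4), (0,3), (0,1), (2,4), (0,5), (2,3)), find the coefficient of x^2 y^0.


R(x,y) = sum over A in 2^E of x^(r(E)-r(A)) * y^(|A|-r(A)).
G has 6 vertices, 6 edges. r(E) = 5.
Enumerate all 2^6 = 64 subsets.
Count subsets with r(E)-r(A)=2 and |A|-r(A)=0: 19.

19


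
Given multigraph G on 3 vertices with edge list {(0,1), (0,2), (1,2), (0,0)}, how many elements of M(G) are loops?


In a graphic matroid, a loop is a self-loop edge (u,u) with rank 0.
Examining all 4 edges for self-loops...
Self-loops found: (0,0)
Number of loops = 1.

1


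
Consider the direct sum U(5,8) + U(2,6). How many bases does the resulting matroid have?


Bases of a direct sum M1 + M2: |B| = |B(M1)| * |B(M2)|.
|B(U(5,8))| = C(8,5) = 56.
|B(U(2,6))| = C(6,2) = 15.
Total bases = 56 * 15 = 840.

840


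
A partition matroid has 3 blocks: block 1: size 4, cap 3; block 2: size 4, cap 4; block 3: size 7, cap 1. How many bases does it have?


A basis picks exactly ci elements from block i.
Number of bases = product of C(|Si|, ci).
= C(4,3) * C(4,4) * C(7,1)
= 4 * 1 * 7
= 28.

28


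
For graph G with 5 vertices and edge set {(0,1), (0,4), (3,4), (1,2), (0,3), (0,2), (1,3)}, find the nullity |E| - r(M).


Cycle rank (nullity) = |E| - r(M) = |E| - (|V| - c).
|E| = 7, |V| = 5, c = 1.
Nullity = 7 - (5 - 1) = 7 - 4 = 3.

3


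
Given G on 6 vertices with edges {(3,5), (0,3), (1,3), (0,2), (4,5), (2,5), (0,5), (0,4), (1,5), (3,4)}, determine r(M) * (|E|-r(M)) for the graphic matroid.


r(M) = |V| - c = 6 - 1 = 5.
nullity = |E| - r(M) = 10 - 5 = 5.
Product = 5 * 5 = 25.

25


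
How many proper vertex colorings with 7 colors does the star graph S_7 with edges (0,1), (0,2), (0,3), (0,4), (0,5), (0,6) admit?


P(tree, k) = k * (k-1)^(6) for any tree on 7 vertices.
P(7) = 7 * 6^6 = 7 * 46656 = 326592.

326592


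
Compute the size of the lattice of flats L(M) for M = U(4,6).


Flats of U(4,6): every subset of size < 4 is a flat, plus E itself.
Count = (6 choose 0) + (6 choose 1) + (6 choose 2) + (6 choose 3) + 1
     = 1 + 6 + 15 + 20 + 1
     = 43.

43


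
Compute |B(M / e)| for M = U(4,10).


Contracting e from U(4,10) gives U(3,9).
Bases of U(3,9) = C(9,3) = 9! / (3! * 6!) = 84.

84


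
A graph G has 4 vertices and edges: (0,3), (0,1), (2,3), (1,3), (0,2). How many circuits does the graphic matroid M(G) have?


A circuit in a graphic matroid = edge set of a simple cycle.
G has 4 vertices and 5 edges.
Enumerating all minimal edge subsets forming cycles...
Total circuits found: 3.

3


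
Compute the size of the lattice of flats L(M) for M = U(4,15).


Flats of U(4,15): every subset of size < 4 is a flat, plus E itself.
Count = (15 choose 0) + (15 choose 1) + (15 choose 2) + (15 choose 3) + 1
     = 1 + 15 + 105 + 455 + 1
     = 577.

577


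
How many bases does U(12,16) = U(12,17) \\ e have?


Deleting e from U(12,17) gives U(12,16) since n > r.
Bases of U(12,16) = (16 choose 12) = 1820.

1820


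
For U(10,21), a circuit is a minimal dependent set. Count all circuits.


In U(10,21), circuits are the (11)-element subsets.
Any set of 11 elements is dependent, and removing any one element gives
an independent set of size 10, so it is a minimal dependent set.
Number of circuits = C(21,11) = 21! / (11! * 10!) = 352716.

352716


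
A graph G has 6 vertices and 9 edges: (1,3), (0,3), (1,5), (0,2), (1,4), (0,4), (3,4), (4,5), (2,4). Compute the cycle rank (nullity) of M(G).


Cycle rank (nullity) = |E| - r(M) = |E| - (|V| - c).
|E| = 9, |V| = 6, c = 1.
Nullity = 9 - (6 - 1) = 9 - 5 = 4.

4


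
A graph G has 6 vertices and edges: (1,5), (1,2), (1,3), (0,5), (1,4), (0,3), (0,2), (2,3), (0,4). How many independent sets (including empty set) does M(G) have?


An independent set in a graphic matroid is an acyclic edge subset.
G has 6 vertices and 9 edges.
Enumerate all 2^9 = 512 subsets, checking for acyclicity.
Total independent sets = 300.

300


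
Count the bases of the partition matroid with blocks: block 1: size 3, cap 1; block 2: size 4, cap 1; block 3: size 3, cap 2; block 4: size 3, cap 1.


A basis picks exactly ci elements from block i.
Number of bases = product of C(|Si|, ci).
= C(3,1) * C(4,1) * C(3,2) * C(3,1)
= 3 * 4 * 3 * 3
= 108.

108


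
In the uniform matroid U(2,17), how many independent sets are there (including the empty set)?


Independent sets of U(2,17) are all subsets of size <= 2.
Count = C(17,0) + C(17,1) + C(17,2)
     = 1 + 17 + 136
     = 154.

154


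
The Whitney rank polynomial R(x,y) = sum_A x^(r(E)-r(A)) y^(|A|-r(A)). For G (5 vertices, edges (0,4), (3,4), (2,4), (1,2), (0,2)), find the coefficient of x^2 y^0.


R(x,y) = sum over A in 2^E of x^(r(E)-r(A)) * y^(|A|-r(A)).
G has 5 vertices, 5 edges. r(E) = 4.
Enumerate all 2^5 = 32 subsets.
Count subsets with r(E)-r(A)=2 and |A|-r(A)=0: 10.

10


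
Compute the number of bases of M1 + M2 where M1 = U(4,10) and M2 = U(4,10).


Bases of a direct sum M1 + M2: |B| = |B(M1)| * |B(M2)|.
|B(U(4,10))| = C(10,4) = 210.
|B(U(4,10))| = C(10,4) = 210.
Total bases = 210 * 210 = 44100.

44100


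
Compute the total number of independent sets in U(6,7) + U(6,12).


For a direct sum, |I(M1+M2)| = |I(M1)| * |I(M2)|.
|I(U(6,7))| = sum C(7,k) for k=0..6 = 127.
|I(U(6,12))| = sum C(12,k) for k=0..6 = 2510.
Total = 127 * 2510 = 318770.

318770


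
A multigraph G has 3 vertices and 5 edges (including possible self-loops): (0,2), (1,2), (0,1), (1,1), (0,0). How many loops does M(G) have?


In a graphic matroid, a loop is a self-loop edge (u,u) with rank 0.
Examining all 5 edges for self-loops...
Self-loops found: (1,1), (0,0)
Number of loops = 2.

2


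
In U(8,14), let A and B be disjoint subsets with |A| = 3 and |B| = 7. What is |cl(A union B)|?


|A union B| = 3 + 7 = 10 (disjoint).
In U(8,14), cl(S) = S if |S| < 8, else cl(S) = E.
Since 10 >= 8, cl(A union B) = E.
|cl(A union B)| = 14.

14


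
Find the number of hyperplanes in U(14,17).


Hyperplanes of U(14,17) are flats of rank 13.
In a uniform matroid, these are exactly the (13)-element subsets.
Count = C(17,13) = 2380.

2380


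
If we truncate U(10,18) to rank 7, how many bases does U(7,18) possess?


Truncating U(10,18) to rank 7 gives U(7,18).
Bases of U(7,18) are all 7-element subsets of 18 elements.
Number of bases = C(18,7) = 31824.

31824


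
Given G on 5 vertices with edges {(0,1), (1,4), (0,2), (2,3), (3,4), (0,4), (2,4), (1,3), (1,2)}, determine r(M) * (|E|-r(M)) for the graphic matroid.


r(M) = |V| - c = 5 - 1 = 4.
nullity = |E| - r(M) = 9 - 4 = 5.
Product = 4 * 5 = 20.

20


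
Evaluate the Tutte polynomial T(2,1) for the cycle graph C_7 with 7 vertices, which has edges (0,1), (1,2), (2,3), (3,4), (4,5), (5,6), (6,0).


T(C_7; x,y) = x + x^2 + ... + x^(6) + y.
T(2,1) = 2^1 + 2^2 + 2^3 + 2^4 + 2^5 + 2^6 + 1
= 2 + 4 + 8 + 16 + 32 + 64 + 1
= 127.

127


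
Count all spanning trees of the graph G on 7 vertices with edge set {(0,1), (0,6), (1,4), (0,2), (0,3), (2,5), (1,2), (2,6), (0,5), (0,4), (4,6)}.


By Kirchhoff's matrix tree theorem, the number of spanning trees equals
the determinant of any cofactor of the Laplacian matrix L.
G has 7 vertices and 11 edges.
Computing the (6 x 6) cofactor determinant gives 111.

111


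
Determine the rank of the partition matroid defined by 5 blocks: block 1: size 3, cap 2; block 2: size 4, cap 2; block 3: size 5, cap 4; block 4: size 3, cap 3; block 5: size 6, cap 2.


Rank of a partition matroid = sum of min(|Si|, ci) for each block.
= min(3,2) + min(4,2) + min(5,4) + min(3,3) + min(6,2)
= 2 + 2 + 4 + 3 + 2
= 13.

13


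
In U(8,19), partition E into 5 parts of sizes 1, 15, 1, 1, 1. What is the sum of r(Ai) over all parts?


r(Ai) = min(|Ai|, 8) for each part.
Sum = min(1,8) + min(15,8) + min(1,8) + min(1,8) + min(1,8)
    = 1 + 8 + 1 + 1 + 1
    = 12.

12
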